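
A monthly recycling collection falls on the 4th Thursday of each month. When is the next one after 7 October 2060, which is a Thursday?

28 October 2060

October 2060 starts on a Friday; its first Thursday is the 7th, so the 4th Thursday is the 28th — 28 October 2060.
28 October 2060 is after 7 October 2060, so that is the next one.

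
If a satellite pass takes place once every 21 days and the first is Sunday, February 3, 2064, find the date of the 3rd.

March 16, 2064

The 3rd occurrence is 2 intervals after the first: 2 × 21 = 42 days after February 3, 2064.
February has 29 days — 26 days to the end of February leaves 16.
16 days into March → March 16, 2064.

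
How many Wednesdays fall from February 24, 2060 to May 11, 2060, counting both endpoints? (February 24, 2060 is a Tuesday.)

February 24, 2060 is a Tuesday; the first Wednesday on or after it is February 25, 2060 (1 day later).
From February 25, 2060 to May 11, 2060: 4 + 31 + 30 + 11 = 76 days (rest of February, March, April, May).
76 ÷ 7 = 10 full weeks with remainder 6, so 10 more Wednesdays after the first → 11.

11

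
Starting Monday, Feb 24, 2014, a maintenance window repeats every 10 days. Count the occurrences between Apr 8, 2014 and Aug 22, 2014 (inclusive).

13

Occurrences land 10·i days after Feb 24, 2014 for i = 0, 1, 2, …
Apr 8, 2014 is 43 days after the start; 43 ÷ 10 = 4 remainder 3; since the remainder is 3, round up to i = 5. First occurrence in the window: #6 on Apr 15, 2014 (5×10 = 50 days in).
Aug 22, 2014 is 179 days after the start; 179 ÷ 10 = 17 remainder 9. Last occurrence in the window: #18 on Aug 13, 2014.
Occurrences #6 through #18: 13 in total.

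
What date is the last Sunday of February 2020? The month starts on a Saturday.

February 2020 begins on a Saturday, so the first Sunday is February 2 (1 day later).
February 2020 has 29 days. Adding weeks: 2, 9, 16, 23 — the last one ≤ 29 is the 23rd.

23 February 2020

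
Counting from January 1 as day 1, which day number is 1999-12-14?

348

Days in months before December: 31 + 28 + 31 + 30 + 31 + 30 + 31 + 31 + 30 + 31 + 30 = 334.
Plus 14 days into December → day 348.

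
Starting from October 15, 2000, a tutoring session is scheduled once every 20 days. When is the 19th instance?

October 10, 2001

The 19th occurrence is 18 intervals after the first: 18 × 20 = 360 days after October 15, 2000.
October has 31 days — 16 days to the end of October leaves 344.
November has 30 days (314 left).
December has 31 days (283 left).
January has 31 days (252 left).
February has 28 days (224 left).
March has 31 days (193 left).
April has 30 days (163 left).
May has 31 days (132 left).
June has 30 days (102 left).
July has 31 days (71 left).
August has 31 days (40 left).
September has 30 days (10 left).
10 days into October → October 10, 2001.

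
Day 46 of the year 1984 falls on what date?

15 February 1984

January has 31 days (46 − 31 = 15 remain).
15 into February → February 15.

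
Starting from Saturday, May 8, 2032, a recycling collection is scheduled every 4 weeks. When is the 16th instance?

The 16th occurrence is 15 intervals after the first: 15 × 28 = 420 days after May 8, 2032.
May has 31 days — 23 days to the end of May leaves 397.
Jun has 30 days (367 left).
Jul has 31 days (336 left).
Aug has 31 days (305 left).
Sep has 30 days (275 left).
Oct has 31 days (244 left).
Nov has 30 days (214 left).
Dec has 31 days (183 left).
Jan has 31 days (152 left).
Feb has 28 days (124 left).
Mar has 31 days (93 left).
Apr has 30 days (63 left).
May has 31 days (32 left).
Jun has 30 days (2 left).
2 days into Jul → Jul 2, 2033.

Jul 2, 2033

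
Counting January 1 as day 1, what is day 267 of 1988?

January has 31 days (267 − 31 = 236 remain).
February has 29 days (236 − 29 = 207 remain).
March has 31 days (207 − 31 = 176 remain).
April has 30 days (176 − 30 = 146 remain).
May has 31 days (146 − 31 = 115 remain).
June has 30 days (115 − 30 = 85 remain).
July has 31 days (85 − 31 = 54 remain).
August has 31 days (54 − 31 = 23 remain).
23 into September → September 23.

September 23, 1988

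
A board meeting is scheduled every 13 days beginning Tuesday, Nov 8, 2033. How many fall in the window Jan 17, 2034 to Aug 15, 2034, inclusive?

Occurrences land 13·i days after Nov 8, 2033 for i = 0, 1, 2, …
Jan 17, 2034 is 70 days after the start; 70 ÷ 13 = 5 remainder 5; since the remainder is 5, round up to i = 6. First occurrence in the window: #7 on Jan 25, 2034 (6×13 = 78 days in).
Aug 15, 2034 is 280 days after the start; 280 ÷ 13 = 21 remainder 7. Last occurrence in the window: #22 on Aug 8, 2034.
Occurrences #7 through #22: 16 in total.

16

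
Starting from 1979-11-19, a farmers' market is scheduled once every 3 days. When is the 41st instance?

The 41st occurrence is 40 intervals after the first: 40 × 3 = 120 days after 1979-11-19.
November has 30 days — 11 days to the end of November leaves 109.
December has 31 days (78 left).
January has 31 days (47 left).
February has 29 days (18 left).
18 days into March → 1980-03-18.

1980-03-18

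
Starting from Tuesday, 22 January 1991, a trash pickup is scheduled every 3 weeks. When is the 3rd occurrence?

5 March 1991

The 3rd occurrence is 2 intervals after the first: 2 × 21 = 42 days after 22 January 1991.
January has 31 days — 9 days to the end of January leaves 33.
February has 28 days (5 left).
5 days into March → 5 March 1991.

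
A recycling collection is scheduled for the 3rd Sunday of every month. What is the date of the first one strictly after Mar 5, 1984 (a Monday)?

Mar 1984 starts on a Thursday; its first Sunday is the 4th, so the 3rd Sunday is the 18th — Mar 18, 1984.
Mar 18, 1984 is after Mar 5, 1984, so that is the next one.

Mar 18, 1984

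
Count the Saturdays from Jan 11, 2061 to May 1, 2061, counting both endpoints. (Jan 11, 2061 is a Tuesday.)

Jan 11, 2061 is a Tuesday; the first Saturday on or after it is Jan 15, 2061 (4 days later).
From Jan 15, 2061 to May 1, 2061: 16 + 28 + 31 + 30 + 1 = 106 days (rest of Jan, Feb, Mar, Apr, May).
106 ÷ 7 = 15 full weeks with remainder 1, so 15 more Saturdays after the first → 16.

16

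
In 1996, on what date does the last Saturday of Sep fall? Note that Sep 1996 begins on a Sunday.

Sep 28, 1996

Sep 1996 begins on a Sunday, so the first Saturday is Sep 7 (6 days later).
Sep 1996 has 30 days. Adding weeks: 7, 14, 21, 28 — the last one ≤ 30 is the 28th.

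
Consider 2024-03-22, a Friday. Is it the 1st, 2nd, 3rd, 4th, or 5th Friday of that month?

Day 22 falls in week ⌈22/7⌉ of the month.
Days 1–7 hold the 1st Friday, 8–14 the 2nd, 15–21 the 3rd, 22–28 the 4th, 29–31 the 5th.
22 is in the range for the 4th.

4th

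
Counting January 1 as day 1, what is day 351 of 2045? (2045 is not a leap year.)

December 17, 2045

January has 31 days (351 − 31 = 320 remain).
February has 28 days (320 − 28 = 292 remain).
March has 31 days (292 − 31 = 261 remain).
April has 30 days (261 − 30 = 231 remain).
May has 31 days (231 − 31 = 200 remain).
June has 30 days (200 − 30 = 170 remain).
July has 31 days (170 − 31 = 139 remain).
August has 31 days (139 − 31 = 108 remain).
September has 30 days (108 − 30 = 78 remain).
October has 31 days (78 − 31 = 47 remain).
November has 30 days (47 − 30 = 17 remain).
17 into December → December 17.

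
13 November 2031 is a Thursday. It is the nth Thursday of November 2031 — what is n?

Day 13 falls in week ⌈13/7⌉ of the month.
Days 1–7 hold the 1st Thursday, 8–14 the 2nd, 15–21 the 3rd, 22–28 the 4th, 29–31 the 5th.
13 is in the range for the 2nd.

2nd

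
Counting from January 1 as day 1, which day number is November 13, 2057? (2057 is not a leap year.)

Days in months before November: 31 + 28 + 31 + 30 + 31 + 30 + 31 + 31 + 30 + 31 = 304.
Plus 13 days into November → day 317.

317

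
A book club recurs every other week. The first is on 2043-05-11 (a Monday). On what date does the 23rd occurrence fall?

2044-03-14

The 23rd occurrence is 22 intervals after the first: 22 × 14 = 308 days after 2043-05-11.
May has 31 days — 20 days to the end of May leaves 288.
June has 30 days (258 left).
July has 31 days (227 left).
August has 31 days (196 left).
September has 30 days (166 left).
October has 31 days (135 left).
November has 30 days (105 left).
December has 31 days (74 left).
January has 31 days (43 left).
February has 29 days (14 left).
14 days into March → 2044-03-14.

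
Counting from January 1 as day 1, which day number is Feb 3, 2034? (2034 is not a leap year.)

Days in months before Feb: 31 = 31.
Plus 3 days into Feb → day 34.

34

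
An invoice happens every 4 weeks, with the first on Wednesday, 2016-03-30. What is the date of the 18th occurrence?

The 18th occurrence is 17 intervals after the first: 17 × 28 = 476 days after 2016-03-30.
March has 31 days — 1 day to the end of March leaves 475.
From end of March to end of 2016 is 275 days (200 left).
January has 31 days (169 left).
February has 28 days (141 left).
March has 31 days (110 left).
April has 30 days (80 left).
May has 31 days (49 left).
June has 30 days (19 left).
19 days into July → 2017-07-19.

2017-07-19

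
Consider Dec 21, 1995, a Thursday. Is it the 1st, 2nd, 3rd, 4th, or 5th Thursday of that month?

Day 21 falls in week ⌈21/7⌉ of the month.
Days 1–7 hold the 1st Thursday, 8–14 the 2nd, 15–21 the 3rd, 22–28 the 4th, 29–31 the 5th.
21 is in the range for the 3rd.

3rd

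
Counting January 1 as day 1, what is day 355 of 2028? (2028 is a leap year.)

January has 31 days (355 − 31 = 324 remain).
February has 29 days (324 − 29 = 295 remain).
March has 31 days (295 − 31 = 264 remain).
April has 30 days (264 − 30 = 234 remain).
May has 31 days (234 − 31 = 203 remain).
June has 30 days (203 − 30 = 173 remain).
July has 31 days (173 − 31 = 142 remain).
August has 31 days (142 − 31 = 111 remain).
September has 30 days (111 − 30 = 81 remain).
October has 31 days (81 − 31 = 50 remain).
November has 30 days (50 − 30 = 20 remain).
20 into December → December 20.

2028-12-20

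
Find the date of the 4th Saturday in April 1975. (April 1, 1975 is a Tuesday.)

April 1975 begins on a Tuesday, so the first Saturday is April 5 (4 days later).
The 4th Saturday is 3 weeks later: 5 + 21 = 26.

1975-04-26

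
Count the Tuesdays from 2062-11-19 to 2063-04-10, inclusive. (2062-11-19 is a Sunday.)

21

2062-11-19 is a Sunday; the first Tuesday on or after it is 2062-11-21 (2 days later).
From 2062-11-21 to 2063-04-10: 9 + 31 + 31 + 28 + 31 + 10 = 140 days (rest of November, December, January, February, March, April).
140 ÷ 7 = 20 full weeks with remainder 0, so 20 more Tuesdays after the first → 21.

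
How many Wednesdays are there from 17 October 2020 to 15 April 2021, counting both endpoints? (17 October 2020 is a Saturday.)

17 October 2020 is a Saturday; the first Wednesday on or after it is 21 October 2020 (4 days later).
From 21 October 2020 to 15 April 2021: 10 + 30 + 31 + 31 + 28 + 31 + 15 = 176 days (rest of October, November, December, January, February, March, April).
176 ÷ 7 = 25 full weeks with remainder 1, so 25 more Wednesdays after the first → 26.

26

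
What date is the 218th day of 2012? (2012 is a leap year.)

January has 31 days (218 − 31 = 187 remain).
February has 29 days (187 − 29 = 158 remain).
March has 31 days (158 − 31 = 127 remain).
April has 30 days (127 − 30 = 97 remain).
May has 31 days (97 − 31 = 66 remain).
June has 30 days (66 − 30 = 36 remain).
July has 31 days (36 − 31 = 5 remain).
5 into August → August 5.

5 August 2012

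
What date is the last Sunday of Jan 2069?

Jan 27, 2069

Jan 2069 begins on a Tuesday, so the first Sunday is Jan 6 (5 days later).
Jan 2069 has 31 days. Adding weeks: 6, 13, 20, 27 — the last one ≤ 31 is the 27th.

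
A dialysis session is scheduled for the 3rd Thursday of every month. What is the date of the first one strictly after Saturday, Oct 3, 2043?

Oct 2043 starts on a Thursday; its first Thursday is the 1st, so the 3rd Thursday is the 15th — Oct 15, 2043.
Oct 15, 2043 is after Oct 3, 2043, so that is the next one.

Oct 15, 2043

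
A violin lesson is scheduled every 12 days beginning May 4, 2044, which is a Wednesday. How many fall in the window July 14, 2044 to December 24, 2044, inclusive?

Occurrences land 12·i days after May 4, 2044 for i = 0, 1, 2, …
July 14, 2044 is 71 days after the start; 71 ÷ 12 = 5 remainder 11; since the remainder is 11, round up to i = 6. First occurrence in the window: #7 on July 15, 2044 (6×12 = 72 days in).
December 24, 2044 is 234 days after the start; 234 ÷ 12 = 19 remainder 6. Last occurrence in the window: #20 on December 18, 2044.
Occurrences #7 through #20: 14 in total.

14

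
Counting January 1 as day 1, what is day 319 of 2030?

January has 31 days (319 − 31 = 288 remain).
February has 28 days (288 − 28 = 260 remain).
March has 31 days (260 − 31 = 229 remain).
April has 30 days (229 − 30 = 199 remain).
May has 31 days (199 − 31 = 168 remain).
June has 30 days (168 − 30 = 138 remain).
July has 31 days (138 − 31 = 107 remain).
August has 31 days (107 − 31 = 76 remain).
September has 30 days (76 − 30 = 46 remain).
October has 31 days (46 − 31 = 15 remain).
15 into November → November 15.

November 15, 2030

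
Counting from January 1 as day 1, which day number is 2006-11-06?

Days in months before November: 31 + 28 + 31 + 30 + 31 + 30 + 31 + 31 + 30 + 31 = 304.
Plus 6 days into November → day 310.

310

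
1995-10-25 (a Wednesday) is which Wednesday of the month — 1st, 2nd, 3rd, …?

4th

Day 25 falls in week ⌈25/7⌉ of the month.
Days 1–7 hold the 1st Wednesday, 8–14 the 2nd, 15–21 the 3rd, 22–28 the 4th, 29–31 the 5th.
25 is in the range for the 4th.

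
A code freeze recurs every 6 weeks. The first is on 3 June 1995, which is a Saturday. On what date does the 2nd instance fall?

15 July 1995

The 2nd occurrence is 1 interval after the first: 1 × 42 = 42 days after 3 June 1995.
June has 30 days — 27 days to the end of June leaves 15.
15 days into July → 15 July 1995.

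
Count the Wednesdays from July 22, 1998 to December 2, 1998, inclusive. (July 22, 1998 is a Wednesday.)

July 22, 1998 is a Wednesday; the first Wednesday on or after it is July 22, 1998.
From July 22, 1998 to December 2, 1998: 9 + 31 + 30 + 31 + 30 + 2 = 133 days (rest of July, August, September, October, November, December).
133 ÷ 7 = 19 full weeks with remainder 0, so 19 more Wednesdays after the first → 20.

20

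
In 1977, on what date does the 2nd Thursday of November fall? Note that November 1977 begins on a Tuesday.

November 10, 1977

November 1977 begins on a Tuesday, so the first Thursday is November 3 (2 days later).
The 2nd Thursday is 1 weeks later: 3 + 7 = 10.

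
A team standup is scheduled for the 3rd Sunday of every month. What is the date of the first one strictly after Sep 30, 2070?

Oct 19, 2070

Sep 2070 starts on a Monday; its first Sunday is the 7th, so the 3rd Sunday is the 21st — Sep 21, 2070.
That is not after Sep 30, 2070, so look at Oct 2070.
Oct 2070 starts on a Wednesday; its first Sunday is the 5th, so the 3rd Sunday is the 19th — Oct 19, 2070.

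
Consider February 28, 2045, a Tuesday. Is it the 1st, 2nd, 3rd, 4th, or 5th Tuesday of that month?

Day 28 falls in week ⌈28/7⌉ of the month.
Days 1–7 hold the 1st Tuesday, 8–14 the 2nd, 15–21 the 3rd, 22–28 the 4th, 29–31 the 5th.
28 is in the range for the 4th.

4th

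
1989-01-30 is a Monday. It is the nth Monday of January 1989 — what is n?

5th

Day 30 falls in week ⌈30/7⌉ of the month.
Days 1–7 hold the 1st Monday, 8–14 the 2nd, 15–21 the 3rd, 22–28 the 4th, 29–31 the 5th.
30 is in the range for the 5th.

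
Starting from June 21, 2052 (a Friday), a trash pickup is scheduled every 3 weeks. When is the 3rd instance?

The 3rd occurrence is 2 intervals after the first: 2 × 21 = 42 days after June 21, 2052.
June has 30 days — 9 days to the end of June leaves 33.
July has 31 days (2 left).
2 days into August → August 2, 2052.

August 2, 2052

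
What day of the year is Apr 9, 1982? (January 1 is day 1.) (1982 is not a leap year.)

99

Days in months before Apr: 31 + 28 + 31 = 90.
Plus 9 days into Apr → day 99.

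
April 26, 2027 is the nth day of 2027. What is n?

Days in months before April: 31 + 28 + 31 = 90.
Plus 26 days into April → day 116.

116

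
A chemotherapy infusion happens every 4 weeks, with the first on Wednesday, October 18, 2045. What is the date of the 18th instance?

The 18th occurrence is 17 intervals after the first: 17 × 28 = 476 days after October 18, 2045.
October has 31 days — 13 days to the end of October leaves 463.
From end of October to end of 2045 is 61 days (402 left).
2046 has 365 days (37 left).
January has 31 days (6 left).
6 days into February → February 6, 2047.

February 6, 2047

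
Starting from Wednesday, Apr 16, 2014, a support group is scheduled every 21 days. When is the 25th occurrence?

The 25th occurrence is 24 intervals after the first: 24 × 21 = 504 days after Apr 16, 2014.
Apr has 30 days — 14 days to the end of Apr leaves 490.
From end of Apr to end of 2014 is 245 days (245 left).
Jan has 31 days (214 left).
Feb has 28 days (186 left).
Mar has 31 days (155 left).
Apr has 30 days (125 left).
May has 31 days (94 left).
Jun has 30 days (64 left).
Jul has 31 days (33 left).
Aug has 31 days (2 left).
2 days into Sep → Sep 2, 2015.

Sep 2, 2015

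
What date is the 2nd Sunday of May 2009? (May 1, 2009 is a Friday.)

May 10, 2009

May 2009 begins on a Friday, so the first Sunday is May 3 (2 days later).
The 2nd Sunday is 1 weeks later: 3 + 7 = 10.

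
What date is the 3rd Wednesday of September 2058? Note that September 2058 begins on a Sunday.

September 2058 begins on a Sunday, so the first Wednesday is September 4 (3 days later).
The 3rd Wednesday is 2 weeks later: 4 + 14 = 18.

2058-09-18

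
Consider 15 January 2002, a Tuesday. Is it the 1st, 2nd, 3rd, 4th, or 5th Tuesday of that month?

Day 15 falls in week ⌈15/7⌉ of the month.
Days 1–7 hold the 1st Tuesday, 8–14 the 2nd, 15–21 the 3rd, 22–28 the 4th, 29–31 the 5th.
15 is in the range for the 3rd.

3rd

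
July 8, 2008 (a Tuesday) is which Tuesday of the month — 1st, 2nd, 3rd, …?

2nd

Day 8 falls in week ⌈8/7⌉ of the month.
Days 1–7 hold the 1st Tuesday, 8–14 the 2nd, 15–21 the 3rd, 22–28 the 4th, 29–31 the 5th.
8 is in the range for the 2nd.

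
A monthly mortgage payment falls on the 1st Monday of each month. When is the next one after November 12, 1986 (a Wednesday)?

December 1, 1986

November 1986 starts on a Saturday, so its 1st Monday is November 3, 1986 (2 days in).
That is not after November 12, 1986, so look at December 1986.
December 1986 starts on a Monday, so its 1st Monday is December 1, 1986.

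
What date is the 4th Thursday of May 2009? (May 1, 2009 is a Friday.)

May 2009 begins on a Friday, so the first Thursday is May 7 (6 days later).
The 4th Thursday is 3 weeks later: 7 + 21 = 28.

May 28, 2009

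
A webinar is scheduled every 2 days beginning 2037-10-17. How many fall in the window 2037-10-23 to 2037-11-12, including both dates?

11

Occurrences land 2·i days after 2037-10-17 for i = 0, 1, 2, …
2037-10-23 is 6 days after the start; 6 ÷ 2 = 3 remainder 0. First occurrence in the window: #4 on 2037-10-23 (3×2 = 6 days in).
2037-11-12 is 26 days after the start; 26 ÷ 2 = 13 remainder 0. Last occurrence in the window: #14 on 2037-11-12.
Occurrences #4 through #14: 11 in total.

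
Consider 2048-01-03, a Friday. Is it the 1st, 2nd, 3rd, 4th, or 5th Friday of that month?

1st

Day 3 falls in week ⌈3/7⌉ of the month.
Days 1–7 hold the 1st Friday, 8–14 the 2nd, 15–21 the 3rd, 22–28 the 4th, 29–31 the 5th.
3 is in the range for the 1st.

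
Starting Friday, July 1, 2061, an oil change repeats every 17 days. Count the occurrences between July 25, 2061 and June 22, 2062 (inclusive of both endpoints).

Occurrences land 17·i days after July 1, 2061 for i = 0, 1, 2, …
July 25, 2061 is 24 days after the start; 24 ÷ 17 = 1 remainder 7; since the remainder is 7, round up to i = 2. First occurrence in the window: #3 on August 4, 2061 (2×17 = 34 days in).
June 22, 2062 is 356 days after the start; 356 ÷ 17 = 20 remainder 16. Last occurrence in the window: #21 on June 6, 2062.
Occurrences #3 through #21: 19 in total.

19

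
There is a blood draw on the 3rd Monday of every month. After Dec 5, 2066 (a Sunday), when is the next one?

Dec 20, 2066

Dec 2066 starts on a Wednesday; its first Monday is the 6th, so the 3rd Monday is the 20th — Dec 20, 2066.
Dec 20, 2066 is after Dec 5, 2066, so that is the next one.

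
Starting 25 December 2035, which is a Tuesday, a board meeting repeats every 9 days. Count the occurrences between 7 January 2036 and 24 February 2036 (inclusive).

Occurrences land 9·i days after 25 December 2035 for i = 0, 1, 2, …
7 January 2036 is 13 days after the start; 13 ÷ 9 = 1 remainder 4; since the remainder is 4, round up to i = 2. First occurrence in the window: #3 on 12 January 2036 (2×9 = 18 days in).
24 February 2036 is 61 days after the start; 61 ÷ 9 = 6 remainder 7. Last occurrence in the window: #7 on 17 February 2036.
Occurrences #3 through #7: 5 in total.

5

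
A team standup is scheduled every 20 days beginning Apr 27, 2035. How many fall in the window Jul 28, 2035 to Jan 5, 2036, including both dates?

Occurrences land 20·i days after Apr 27, 2035 for i = 0, 1, 2, …
Jul 28, 2035 is 92 days after the start; 92 ÷ 20 = 4 remainder 12; since the remainder is 12, round up to i = 5. First occurrence in the window: #6 on Aug 5, 2035 (5×20 = 100 days in).
Jan 5, 2036 is 253 days after the start; 253 ÷ 20 = 12 remainder 13. Last occurrence in the window: #13 on Dec 23, 2035.
Occurrences #6 through #13: 8 in total.

8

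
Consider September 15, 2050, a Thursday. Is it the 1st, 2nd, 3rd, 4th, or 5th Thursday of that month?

3rd

Day 15 falls in week ⌈15/7⌉ of the month.
Days 1–7 hold the 1st Thursday, 8–14 the 2nd, 15–21 the 3rd, 22–28 the 4th, 29–31 the 5th.
15 is in the range for the 3rd.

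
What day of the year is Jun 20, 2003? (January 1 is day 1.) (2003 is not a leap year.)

Days in months before Jun: 31 + 28 + 31 + 30 + 31 = 151.
Plus 20 days into Jun → day 171.

171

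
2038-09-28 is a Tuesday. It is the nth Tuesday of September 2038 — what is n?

Day 28 falls in week ⌈28/7⌉ of the month.
Days 1–7 hold the 1st Tuesday, 8–14 the 2nd, 15–21 the 3rd, 22–28 the 4th, 29–31 the 5th.
28 is in the range for the 4th.

4th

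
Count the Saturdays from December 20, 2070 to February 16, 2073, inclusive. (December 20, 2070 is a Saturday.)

113

December 20, 2070 is a Saturday; the first Saturday on or after it is December 20, 2070.
From December 20, 2070 to February 16, 2073: 11 + 365 + 366 + 47 = 789 days (rest of 2070, 2071, 2072, to February 16, 2073 in 2073).
789 ÷ 7 = 112 full weeks with remainder 5, so 112 more Saturdays after the first → 113.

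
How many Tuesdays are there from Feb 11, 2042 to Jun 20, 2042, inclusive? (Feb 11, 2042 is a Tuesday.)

Feb 11, 2042 is a Tuesday; the first Tuesday on or after it is Feb 11, 2042.
From Feb 11, 2042 to Jun 20, 2042: 17 + 31 + 30 + 31 + 20 = 129 days (rest of Feb, Mar, Apr, May, Jun).
129 ÷ 7 = 18 full weeks with remainder 3, so 18 more Tuesdays after the first → 19.

19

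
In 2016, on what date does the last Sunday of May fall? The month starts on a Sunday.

May 2016 begins on a Sunday, so the first Sunday is May 1.
May 2016 has 31 days. Adding weeks: 1, 8, 15, 22, 29 — the last one ≤ 31 is the 29th.

May 29, 2016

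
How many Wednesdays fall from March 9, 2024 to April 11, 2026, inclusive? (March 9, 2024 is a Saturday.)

March 9, 2024 is a Saturday; the first Wednesday on or after it is March 13, 2024 (4 days later).
From March 13, 2024 to April 11, 2026: 293 + 365 + 101 = 759 days (rest of 2024, 2025, to April 11, 2026 in 2026).
759 ÷ 7 = 108 full weeks with remainder 3, so 108 more Wednesdays after the first → 109.

109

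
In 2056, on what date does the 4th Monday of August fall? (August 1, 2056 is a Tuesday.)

28 August 2056

August 2056 begins on a Tuesday, so the first Monday is August 7 (6 days later).
The 4th Monday is 3 weeks later: 7 + 21 = 28.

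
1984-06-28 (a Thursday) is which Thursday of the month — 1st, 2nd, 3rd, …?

Day 28 falls in week ⌈28/7⌉ of the month.
Days 1–7 hold the 1st Thursday, 8–14 the 2nd, 15–21 the 3rd, 22–28 the 4th, 29–31 the 5th.
28 is in the range for the 4th.

4th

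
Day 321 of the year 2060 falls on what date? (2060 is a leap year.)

November 16, 2060

January has 31 days (321 − 31 = 290 remain).
February has 29 days (290 − 29 = 261 remain).
March has 31 days (261 − 31 = 230 remain).
April has 30 days (230 − 30 = 200 remain).
May has 31 days (200 − 31 = 169 remain).
June has 30 days (169 − 30 = 139 remain).
July has 31 days (139 − 31 = 108 remain).
August has 31 days (108 − 31 = 77 remain).
September has 30 days (77 − 30 = 47 remain).
October has 31 days (47 − 31 = 16 remain).
16 into November → November 16.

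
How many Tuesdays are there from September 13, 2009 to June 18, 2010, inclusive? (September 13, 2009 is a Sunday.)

40

September 13, 2009 is a Sunday; the first Tuesday on or after it is September 15, 2009 (2 days later).
From September 15, 2009 to June 18, 2010: 15 + 31 + 30 + 31 + 31 + 28 + 31 + 30 + 31 + 18 = 276 days (rest of September, October, November, December, January, February, March, April, May, June).
276 ÷ 7 = 39 full weeks with remainder 3, so 39 more Tuesdays after the first → 40.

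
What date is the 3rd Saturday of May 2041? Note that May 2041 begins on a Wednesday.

May 18, 2041

May 2041 begins on a Wednesday, so the first Saturday is May 4 (3 days later).
The 3rd Saturday is 2 weeks later: 4 + 14 = 18.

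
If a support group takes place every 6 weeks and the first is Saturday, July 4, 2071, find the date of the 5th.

The 5th occurrence is 4 intervals after the first: 4 × 42 = 168 days after July 4, 2071.
July has 31 days — 27 days to the end of July leaves 141.
August has 31 days (110 left).
September has 30 days (80 left).
October has 31 days (49 left).
November has 30 days (19 left).
19 days into December → December 19, 2071.

December 19, 2071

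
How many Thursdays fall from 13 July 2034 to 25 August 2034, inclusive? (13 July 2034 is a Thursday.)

13 July 2034 is a Thursday; the first Thursday on or after it is 13 July 2034.
From 13 July 2034 to 25 August 2034: 18 + 25 = 43 days (rest of July, August).
43 ÷ 7 = 6 full weeks with remainder 1, so 6 more Thursdays after the first → 7.

7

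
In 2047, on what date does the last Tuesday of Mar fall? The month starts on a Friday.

Mar 2047 begins on a Friday, so the first Tuesday is Mar 5 (4 days later).
Mar 2047 has 31 days. Adding weeks: 5, 12, 19, 26 — the last one ≤ 31 is the 26th.

Mar 26, 2047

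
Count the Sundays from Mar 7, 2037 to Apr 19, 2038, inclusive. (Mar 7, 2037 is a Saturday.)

Mar 7, 2037 is a Saturday; the first Sunday on or after it is Mar 8, 2037 (1 day later).
From Mar 8, 2037 to Apr 19, 2038: 298 + 109 = 407 days (rest of 2037, to Apr 19, 2038 in 2038).
407 ÷ 7 = 58 full weeks with remainder 1, so 58 more Sundays after the first → 59.

59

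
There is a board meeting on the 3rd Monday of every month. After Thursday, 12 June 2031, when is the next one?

16 June 2031

June 2031 starts on a Sunday; its first Monday is the 2nd, so the 3rd Monday is the 16th — 16 June 2031.
16 June 2031 is after 12 June 2031, so that is the next one.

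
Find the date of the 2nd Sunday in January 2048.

January 12, 2048

January 2048 begins on a Wednesday, so the first Sunday is January 5 (4 days later).
The 2nd Sunday is 1 weeks later: 5 + 7 = 12.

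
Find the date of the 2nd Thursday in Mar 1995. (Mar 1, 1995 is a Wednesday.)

Mar 9, 1995

Mar 1995 begins on a Wednesday, so the first Thursday is Mar 2 (1 day later).
The 2nd Thursday is 1 weeks later: 2 + 7 = 9.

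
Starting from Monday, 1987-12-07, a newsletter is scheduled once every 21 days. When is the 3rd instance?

The 3rd occurrence is 2 intervals after the first: 2 × 21 = 42 days after 1987-12-07.
December has 31 days — 24 days to the end of December leaves 18.
18 days into January → 1988-01-18.

1988-01-18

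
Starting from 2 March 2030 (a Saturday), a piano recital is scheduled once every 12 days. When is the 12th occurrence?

12 July 2030

The 12th occurrence is 11 intervals after the first: 11 × 12 = 132 days after 2 March 2030.
March has 31 days — 29 days to the end of March leaves 103.
April has 30 days (73 left).
May has 31 days (42 left).
June has 30 days (12 left).
12 days into July → 12 July 2030.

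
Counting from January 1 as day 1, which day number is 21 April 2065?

111

Days in months before April: 31 + 28 + 31 = 90.
Plus 21 days into April → day 111.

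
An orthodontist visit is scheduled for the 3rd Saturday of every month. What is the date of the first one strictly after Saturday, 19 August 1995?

16 September 1995

August 1995 starts on a Tuesday; its first Saturday is the 5th, so the 3rd Saturday is the 19th — 19 August 1995.
That is not after 19 August 1995, so look at September 1995.
September 1995 starts on a Friday; its first Saturday is the 2nd, so the 3rd Saturday is the 16th — 16 September 1995.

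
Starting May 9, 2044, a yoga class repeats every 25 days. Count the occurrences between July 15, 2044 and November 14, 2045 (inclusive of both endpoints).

20

Occurrences land 25·i days after May 9, 2044 for i = 0, 1, 2, …
July 15, 2044 is 67 days after the start; 67 ÷ 25 = 2 remainder 17; since the remainder is 17, round up to i = 3. First occurrence in the window: #4 on July 23, 2044 (3×25 = 75 days in).
November 14, 2045 is 554 days after the start; 554 ÷ 25 = 22 remainder 4. Last occurrence in the window: #23 on November 10, 2045.
Occurrences #4 through #23: 20 in total.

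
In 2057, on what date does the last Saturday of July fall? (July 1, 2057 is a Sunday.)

2057-07-28

July 2057 begins on a Sunday, so the first Saturday is July 7 (6 days later).
July 2057 has 31 days. Adding weeks: 7, 14, 21, 28 — the last one ≤ 31 is the 28th.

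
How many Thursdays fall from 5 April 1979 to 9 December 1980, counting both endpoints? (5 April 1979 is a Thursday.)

5 April 1979 is a Thursday; the first Thursday on or after it is 5 April 1979.
From 5 April 1979 to 9 December 1980: 270 + 344 = 614 days (rest of 1979, to 9 December 1980 in 1980).
614 ÷ 7 = 87 full weeks with remainder 5, so 87 more Thursdays after the first → 88.

88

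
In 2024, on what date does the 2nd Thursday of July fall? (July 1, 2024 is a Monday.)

2024-07-11

July 2024 begins on a Monday, so the first Thursday is July 4 (3 days later).
The 2nd Thursday is 1 weeks later: 4 + 7 = 11.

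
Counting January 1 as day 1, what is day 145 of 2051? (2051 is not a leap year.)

May 25, 2051

Jan has 31 days (145 − 31 = 114 remain).
Feb has 28 days (114 − 28 = 86 remain).
Mar has 31 days (86 − 31 = 55 remain).
Apr has 30 days (55 − 30 = 25 remain).
25 into May → May 25.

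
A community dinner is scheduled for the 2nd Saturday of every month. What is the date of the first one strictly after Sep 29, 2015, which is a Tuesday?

Sep 2015 starts on a Tuesday; its first Saturday is the 5th, so the 2nd Saturday is the 12th — Sep 12, 2015.
That is not after Sep 29, 2015, so look at Oct 2015.
Oct 2015 starts on a Thursday; its first Saturday is the 3rd, so the 2nd Saturday is the 10th — Oct 10, 2015.

Oct 10, 2015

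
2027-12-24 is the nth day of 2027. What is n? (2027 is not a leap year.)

358

Days in months before December: 31 + 28 + 31 + 30 + 31 + 30 + 31 + 31 + 30 + 31 + 30 = 334.
Plus 24 days into December → day 358.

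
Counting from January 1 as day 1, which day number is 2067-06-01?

152

Days in months before June: 31 + 28 + 31 + 30 + 31 = 151.
Plus 1 day into June → day 152.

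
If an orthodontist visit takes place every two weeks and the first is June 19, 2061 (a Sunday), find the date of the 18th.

The 18th occurrence is 17 intervals after the first: 17 × 14 = 238 days after June 19, 2061.
June has 30 days — 11 days to the end of June leaves 227.
July has 31 days (196 left).
August has 31 days (165 left).
September has 30 days (135 left).
October has 31 days (104 left).
November has 30 days (74 left).
December has 31 days (43 left).
January has 31 days (12 left).
12 days into February → February 12, 2062.

February 12, 2062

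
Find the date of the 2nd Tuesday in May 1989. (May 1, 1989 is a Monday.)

May 1989 begins on a Monday, so the first Tuesday is May 2 (1 day later).
The 2nd Tuesday is 1 weeks later: 2 + 7 = 9.

May 9, 1989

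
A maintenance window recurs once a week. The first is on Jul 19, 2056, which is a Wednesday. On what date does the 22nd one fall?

The 22nd occurrence is 21 intervals after the first: 21 × 7 = 147 days after Jul 19, 2056.
Jul has 31 days — 12 days to the end of Jul leaves 135.
Aug has 31 days (104 left).
Sep has 30 days (74 left).
Oct has 31 days (43 left).
Nov has 30 days (13 left).
13 days into Dec → Dec 13, 2056.

Dec 13, 2056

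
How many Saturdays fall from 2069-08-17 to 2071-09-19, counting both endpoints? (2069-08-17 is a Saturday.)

110

2069-08-17 is a Saturday; the first Saturday on or after it is 2069-08-17.
From 2069-08-17 to 2071-09-19: 136 + 365 + 262 = 763 days (rest of 2069, 2070, to 2071-09-19 in 2071).
763 ÷ 7 = 109 full weeks with remainder 0, so 109 more Saturdays after the first → 110.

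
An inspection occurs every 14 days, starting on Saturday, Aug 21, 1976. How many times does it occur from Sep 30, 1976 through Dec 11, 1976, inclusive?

6

Occurrences land 14·i days after Aug 21, 1976 for i = 0, 1, 2, …
Sep 30, 1976 is 40 days after the start; 40 ÷ 14 = 2 remainder 12; since the remainder is 12, round up to i = 3. First occurrence in the window: #4 on Oct 2, 1976 (3×14 = 42 days in).
Dec 11, 1976 is 112 days after the start; 112 ÷ 14 = 8 remainder 0. Last occurrence in the window: #9 on Dec 11, 1976.
Occurrences #4 through #9: 6 in total.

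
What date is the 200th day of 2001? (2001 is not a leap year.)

Jan has 31 days (200 − 31 = 169 remain).
Feb has 28 days (169 − 28 = 141 remain).
Mar has 31 days (141 − 31 = 110 remain).
Apr has 30 days (110 − 30 = 80 remain).
May has 31 days (80 − 31 = 49 remain).
Jun has 30 days (49 − 30 = 19 remain).
19 into Jul → Jul 19.

Jul 19, 2001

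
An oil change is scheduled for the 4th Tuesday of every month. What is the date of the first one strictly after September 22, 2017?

September 2017 starts on a Friday; its first Tuesday is the 5th, so the 4th Tuesday is the 26th — September 26, 2017.
September 26, 2017 is after September 22, 2017, so that is the next one.

September 26, 2017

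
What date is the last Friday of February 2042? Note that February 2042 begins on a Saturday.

28 February 2042

February 2042 begins on a Saturday, so the first Friday is February 7 (6 days later).
February 2042 has 28 days. Adding weeks: 7, 14, 21, 28 — the last one ≤ 28 is the 28th.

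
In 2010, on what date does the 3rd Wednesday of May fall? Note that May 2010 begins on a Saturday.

May 2010 begins on a Saturday, so the first Wednesday is May 5 (4 days later).
The 3rd Wednesday is 2 weeks later: 5 + 14 = 19.

19 May 2010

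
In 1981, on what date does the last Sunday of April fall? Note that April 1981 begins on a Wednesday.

April 1981 begins on a Wednesday, so the first Sunday is April 5 (4 days later).
April 1981 has 30 days. Adding weeks: 5, 12, 19, 26 — the last one ≤ 30 is the 26th.

1981-04-26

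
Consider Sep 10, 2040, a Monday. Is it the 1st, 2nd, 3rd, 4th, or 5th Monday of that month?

Day 10 falls in week ⌈10/7⌉ of the month.
Days 1–7 hold the 1st Monday, 8–14 the 2nd, 15–21 the 3rd, 22–28 the 4th, 29–31 the 5th.
10 is in the range for the 2nd.

2nd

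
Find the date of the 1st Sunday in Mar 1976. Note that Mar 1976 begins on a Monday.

Mar 7, 1976

Mar 1976 begins on a Monday, so the first Sunday is Mar 7 (6 days later).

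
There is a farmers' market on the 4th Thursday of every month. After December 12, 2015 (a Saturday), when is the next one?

December 2015 starts on a Tuesday; its first Thursday is the 3rd, so the 4th Thursday is the 24th — December 24, 2015.
December 24, 2015 is after December 12, 2015, so that is the next one.

December 24, 2015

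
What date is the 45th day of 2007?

2007-02-14

January has 31 days (45 − 31 = 14 remain).
14 into February → February 14.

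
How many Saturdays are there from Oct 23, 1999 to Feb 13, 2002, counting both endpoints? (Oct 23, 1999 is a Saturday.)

121

Oct 23, 1999 is a Saturday; the first Saturday on or after it is Oct 23, 1999.
From Oct 23, 1999 to Feb 13, 2002: 69 + 366 + 365 + 44 = 844 days (rest of 1999, 2000, 2001, to Feb 13, 2002 in 2002).
844 ÷ 7 = 120 full weeks with remainder 4, so 120 more Saturdays after the first → 121.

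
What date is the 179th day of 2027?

28 June 2027

January has 31 days (179 − 31 = 148 remain).
February has 28 days (148 − 28 = 120 remain).
March has 31 days (120 − 31 = 89 remain).
April has 30 days (89 − 30 = 59 remain).
May has 31 days (59 − 31 = 28 remain).
28 into June → June 28.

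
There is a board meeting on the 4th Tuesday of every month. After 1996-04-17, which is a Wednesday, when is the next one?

April 1996 starts on a Monday; its first Tuesday is the 2nd, so the 4th Tuesday is the 23rd — 1996-04-23.
1996-04-23 is after 1996-04-17, so that is the next one.

1996-04-23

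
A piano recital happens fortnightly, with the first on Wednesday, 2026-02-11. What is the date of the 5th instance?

2026-04-08

The 5th occurrence is 4 intervals after the first: 4 × 14 = 56 days after 2026-02-11.
February has 28 days — 17 days to the end of February leaves 39.
March has 31 days (8 left).
8 days into April → 2026-04-08.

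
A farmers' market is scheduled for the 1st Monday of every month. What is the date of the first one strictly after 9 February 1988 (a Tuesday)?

February 1988 starts on a Monday, so its 1st Monday is 1 February 1988.
That is not after 9 February 1988, so look at March 1988.
March 1988 starts on a Tuesday, so its 1st Monday is 7 March 1988 (6 days in).

7 March 1988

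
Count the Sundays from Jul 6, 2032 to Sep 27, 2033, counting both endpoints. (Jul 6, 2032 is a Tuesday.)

64

Jul 6, 2032 is a Tuesday; the first Sunday on or after it is Jul 11, 2032 (5 days later).
From Jul 11, 2032 to Sep 27, 2033: 173 + 270 = 443 days (rest of 2032, to Sep 27, 2033 in 2033).
443 ÷ 7 = 63 full weeks with remainder 2, so 63 more Sundays after the first → 64.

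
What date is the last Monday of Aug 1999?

The first Monday of Aug 1999 is Aug 2.
Aug 1999 has 31 days. Adding weeks: 2, 9, 16, 23, 30 — the last one ≤ 31 is the 30th.

Aug 30, 1999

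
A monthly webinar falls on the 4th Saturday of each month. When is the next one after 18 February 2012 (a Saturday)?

25 February 2012

February 2012 starts on a Wednesday; its first Saturday is the 4th, so the 4th Saturday is the 25th — 25 February 2012.
25 February 2012 is after 18 February 2012, so that is the next one.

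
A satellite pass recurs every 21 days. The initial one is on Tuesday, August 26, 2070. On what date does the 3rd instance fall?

The 3rd occurrence is 2 intervals after the first: 2 × 21 = 42 days after August 26, 2070.
August has 31 days — 5 days to the end of August leaves 37.
September has 30 days (7 left).
7 days into October → October 7, 2070.

October 7, 2070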